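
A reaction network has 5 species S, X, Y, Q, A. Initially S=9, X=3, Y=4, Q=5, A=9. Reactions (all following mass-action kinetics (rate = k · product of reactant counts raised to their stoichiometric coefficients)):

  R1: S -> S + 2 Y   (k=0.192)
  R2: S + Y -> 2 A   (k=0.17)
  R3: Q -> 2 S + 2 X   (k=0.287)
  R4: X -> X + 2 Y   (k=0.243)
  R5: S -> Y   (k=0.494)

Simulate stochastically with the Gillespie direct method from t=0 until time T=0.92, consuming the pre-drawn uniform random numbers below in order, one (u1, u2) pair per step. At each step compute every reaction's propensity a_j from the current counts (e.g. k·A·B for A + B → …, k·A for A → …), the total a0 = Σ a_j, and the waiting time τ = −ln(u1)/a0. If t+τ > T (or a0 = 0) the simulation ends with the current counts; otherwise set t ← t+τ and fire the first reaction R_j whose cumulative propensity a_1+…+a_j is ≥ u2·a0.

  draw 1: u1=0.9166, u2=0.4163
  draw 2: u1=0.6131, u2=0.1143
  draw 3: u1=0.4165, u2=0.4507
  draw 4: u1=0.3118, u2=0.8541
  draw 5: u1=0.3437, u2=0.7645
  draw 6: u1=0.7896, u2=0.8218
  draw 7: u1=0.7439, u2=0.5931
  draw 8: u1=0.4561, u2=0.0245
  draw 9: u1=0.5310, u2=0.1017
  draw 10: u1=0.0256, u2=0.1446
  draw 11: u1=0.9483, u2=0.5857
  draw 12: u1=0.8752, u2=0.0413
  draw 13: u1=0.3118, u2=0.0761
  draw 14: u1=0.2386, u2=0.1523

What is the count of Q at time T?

t=0.000: S=9 X=3 Y=4 Q=5 A=9
Draw 1: a1=1.728, a2=6.120, a3=1.435, a4=0.729, a5=4.446, a0=14.458; τ=−ln(0.9166)/14.458=0.006 → t=0.006; u2·a0=0.4163·14.458=6.019; a1=1.728 < 6.019 ≤ a1+a2=7.848 → R2 fires; S=8 X=3 Y=3 Q=5 A=11
Draw 2: a1=1.536, a2=4.080, a3=1.435, a4=0.729, a5=3.952, a0=11.732; τ=−ln(0.6131)/11.732=0.042 → t=0.048; u2·a0=0.1143·11.732=1.341 ≤ a1=1.536 → R1 fires; S=8 X=3 Y=5 Q=5 A=11
Draw 3: a1=1.536, a2=6.800, a3=1.435, a4=0.729, a5=3.952, a0=14.452; τ=−ln(0.4165)/14.452=0.061 → t=0.108; u2·a0=0.4507·14.452=6.514; a1=1.536 < 6.514 ≤ a1+a2=8.336 → R2 fires; S=7 X=3 Y=4 Q=5 A=13
Draw 4: a1=1.344, a2=4.760, a3=1.435, a4=0.729, a5=3.458, a0=11.726; τ=−ln(0.3118)/11.726=0.099 → t=0.208; u2·a0=0.8541·11.726=10.015; a1+…+a4=8.268 < 10.015 ≤ a1+…+a5=11.726 → R5 fires; S=6 X=3 Y=5 Q=5 A=13
Draw 5: a1=1.152, a2=5.100, a3=1.435, a4=0.729, a5=2.964, a0=11.380; τ=−ln(0.3437)/11.380=0.094 → t=0.302; u2·a0=0.7645·11.380=8.700; a1+…+a4=8.416 < 8.700 ≤ a1+…+a5=11.380 → R5 fires; S=5 X=3 Y=6 Q=5 A=13
Draw 6: a1=0.960, a2=5.100, a3=1.435, a4=0.729, a5=2.470, a0=10.694; τ=−ln(0.7896)/10.694=0.022 → t=0.324; u2·a0=0.8218·10.694=8.788; a1+…+a4=8.224 < 8.788 ≤ a1+…+a5=10.694 → R5 fires; S=4 X=3 Y=7 Q=5 A=13
Draw 7: a1=0.768, a2=4.760, a3=1.435, a4=0.729, a5=1.976, a0=9.668; τ=−ln(0.7439)/9.668=0.031 → t=0.354; u2·a0=0.5931·9.668=5.734; a1+a2=5.528 < 5.734 ≤ a1+…+a3=6.963 → R3 fires; S=6 X=5 Y=7 Q=4 A=13
Draw 8: a1=1.152, a2=7.140, a3=1.148, a4=1.215, a5=2.964, a0=13.619; τ=−ln(0.4561)/13.619=0.058 → t=0.412; u2·a0=0.0245·13.619=0.334 ≤ a1=1.152 → R1 fires; S=6 X=5 Y=9 Q=4 A=13
Draw 9: a1=1.152, a2=9.180, a3=1.148, a4=1.215, a5=2.964, a0=15.659; τ=−ln(0.5310)/15.659=0.040 → t=0.452; u2·a0=0.1017·15.659=1.593; a1=1.152 < 1.593 ≤ a1+a2=10.332 → R2 fires; S=5 X=5 Y=8 Q=4 A=15
Draw 10: a1=0.960, a2=6.800, a3=1.148, a4=1.215, a5=2.470, a0=12.593; τ=−ln(0.0256)/12.593=0.291 → t=0.743; u2·a0=0.1446·12.593=1.821; a1=0.960 < 1.821 ≤ a1+a2=7.760 → R2 fires; S=4 X=5 Y=7 Q=4 A=17
Draw 11: a1=0.768, a2=4.760, a3=1.148, a4=1.215, a5=1.976, a0=9.867; τ=−ln(0.9483)/9.867=0.005 → t=0.749; u2·a0=0.5857·9.867=5.779; a1+a2=5.528 < 5.779 ≤ a1+…+a3=6.676 → R3 fires; S=6 X=7 Y=7 Q=3 A=17
Draw 12: a1=1.152, a2=7.140, a3=0.861, a4=1.701, a5=2.964, a0=13.818; τ=−ln(0.8752)/13.818=0.010 → t=0.758; u2·a0=0.0413·13.818=0.571 ≤ a1=1.152 → R1 fires; S=6 X=7 Y=9 Q=3 A=17
Draw 13: a1=1.152, a2=9.180, a3=0.861, a4=1.701, a5=2.964, a0=15.858; τ=−ln(0.3118)/15.858=0.073 → t=0.832; u2·a0=0.0761·15.858=1.207; a1=1.152 < 1.207 ≤ a1+a2=10.332 → R2 fires; S=5 X=7 Y=8 Q=3 A=19
Draw 14: a1=0.960, a2=6.800, a3=0.861, a4=1.701, a5=2.470, a0=12.792; τ=−ln(0.2386)/12.792=0.112 → t=0.944 > T=0.92: stop.
Read off Q at T=0.92: 3

Q at T = 3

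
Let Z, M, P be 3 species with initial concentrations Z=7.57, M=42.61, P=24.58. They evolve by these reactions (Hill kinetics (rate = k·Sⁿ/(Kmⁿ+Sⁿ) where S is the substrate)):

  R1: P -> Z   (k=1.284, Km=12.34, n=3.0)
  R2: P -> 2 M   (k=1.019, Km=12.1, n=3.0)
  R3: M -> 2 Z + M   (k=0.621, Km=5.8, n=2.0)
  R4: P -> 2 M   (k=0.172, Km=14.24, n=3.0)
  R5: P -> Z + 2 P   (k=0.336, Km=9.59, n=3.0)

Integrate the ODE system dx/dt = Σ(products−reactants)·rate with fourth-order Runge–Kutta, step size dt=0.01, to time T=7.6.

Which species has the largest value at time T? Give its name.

RK4 with dt=0.01: 760 steps to T=7.6. Trajectory (selected grid times):
t=0.00: Z=7.57 M=42.61 P=24.58
t=0.84: Z=9.81 M=44.36 P=23.02
t=1.69: Z=12.04 M=46.08 P=21.49
t=2.53: Z=14.22 M=47.73 P=20.04
t=3.38: Z=16.38 M=49.33 P=18.63
t=4.22: Z=18.47 M=50.83 P=17.30
t=5.07: Z=20.52 M=52.27 P=16.05
t=5.91: Z=22.50 M=53.59 P=14.90
t=6.76: Z=24.43 M=54.82 P=13.84
t=7.60: Z=26.27 M=55.93 P=12.89
At T=7.6: Z=26.27 M=55.93 P=12.89; the largest is M.

Dominant species at T: M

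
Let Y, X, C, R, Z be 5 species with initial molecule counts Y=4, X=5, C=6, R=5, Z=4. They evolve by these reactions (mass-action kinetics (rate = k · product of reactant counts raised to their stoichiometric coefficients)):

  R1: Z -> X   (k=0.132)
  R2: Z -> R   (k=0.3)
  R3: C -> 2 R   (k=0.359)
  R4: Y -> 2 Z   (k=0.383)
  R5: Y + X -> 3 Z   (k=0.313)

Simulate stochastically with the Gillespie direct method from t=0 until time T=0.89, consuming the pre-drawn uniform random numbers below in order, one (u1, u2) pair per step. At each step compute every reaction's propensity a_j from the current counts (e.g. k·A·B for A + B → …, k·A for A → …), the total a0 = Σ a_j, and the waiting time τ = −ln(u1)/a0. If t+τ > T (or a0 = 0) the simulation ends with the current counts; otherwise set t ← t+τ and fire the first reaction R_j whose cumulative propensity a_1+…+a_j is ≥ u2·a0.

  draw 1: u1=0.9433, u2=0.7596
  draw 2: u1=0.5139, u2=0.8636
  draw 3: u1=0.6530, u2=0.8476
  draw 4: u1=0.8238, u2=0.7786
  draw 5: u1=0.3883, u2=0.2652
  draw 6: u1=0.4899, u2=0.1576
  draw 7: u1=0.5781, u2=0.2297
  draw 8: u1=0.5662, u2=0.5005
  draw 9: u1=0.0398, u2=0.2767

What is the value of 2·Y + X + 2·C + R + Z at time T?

Value at T = 34

Check how each reaction changes W = 2·Y + X + 2·C + R + Z (weight of products minus weight of reactants):
R1: Z -> X: (1·1) − (1·1) = 1 − 1 = 0
R2: Z -> R: (1·1) − (1·1) = 1 − 1 = 0
R3: C -> 2 R: (1·2) − (2·1) = 2 − 2 = 0
R4: Y -> 2 Z: (1·2) − (2·1) = 2 − 2 = 0
R5: Y + X -> 3 Z: (1·3) − (2·1 + 1·1) = 3 − 3 = 0
Every reaction leaves W unchanged, so W is conserved and no simulation is needed: W(T) = W(0) = 2·4 + 5 + 2·6 + 5 + 4 = 34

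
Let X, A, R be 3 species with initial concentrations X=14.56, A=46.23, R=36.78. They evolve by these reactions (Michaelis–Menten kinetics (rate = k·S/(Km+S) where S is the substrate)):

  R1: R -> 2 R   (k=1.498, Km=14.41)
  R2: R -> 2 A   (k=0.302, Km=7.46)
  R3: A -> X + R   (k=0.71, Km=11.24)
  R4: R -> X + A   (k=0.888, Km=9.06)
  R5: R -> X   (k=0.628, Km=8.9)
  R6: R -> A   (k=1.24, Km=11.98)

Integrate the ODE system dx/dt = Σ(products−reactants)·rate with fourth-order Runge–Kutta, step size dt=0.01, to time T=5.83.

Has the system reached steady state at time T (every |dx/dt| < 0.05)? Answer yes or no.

RK4 with dt=0.01: 583 steps to T=5.83. Trajectory (selected grid times):
t=0.00: X=14.56 A=46.23 R=36.78
t=0.65: X=15.72 A=47.25 R=36.29
t=1.30: X=16.88 A=48.27 R=35.80
t=1.94: X=18.03 A=49.27 R=35.33
t=2.59: X=19.19 A=50.28 R=34.85
t=3.24: X=20.35 A=51.28 R=34.37
t=3.89: X=21.51 A=52.27 R=33.90
t=4.53: X=22.65 A=53.25 R=33.43
t=5.18: X=23.81 A=54.23 R=32.96
t=5.83: X=24.96 A=55.21 R=32.50
Rates at T: R1=1.0378, R2=0.2456, R3=0.5899, R4=0.6944, R5=0.4930, R6=0.9060
dx/dt at T (Σ net stoichiometry × rate): X=+1.7773, A=+1.5018, R=-0.7113
Largest |dx/dt| is |+1.7773| (X) ≥ 0.05 → not steady.

Steady state at T: no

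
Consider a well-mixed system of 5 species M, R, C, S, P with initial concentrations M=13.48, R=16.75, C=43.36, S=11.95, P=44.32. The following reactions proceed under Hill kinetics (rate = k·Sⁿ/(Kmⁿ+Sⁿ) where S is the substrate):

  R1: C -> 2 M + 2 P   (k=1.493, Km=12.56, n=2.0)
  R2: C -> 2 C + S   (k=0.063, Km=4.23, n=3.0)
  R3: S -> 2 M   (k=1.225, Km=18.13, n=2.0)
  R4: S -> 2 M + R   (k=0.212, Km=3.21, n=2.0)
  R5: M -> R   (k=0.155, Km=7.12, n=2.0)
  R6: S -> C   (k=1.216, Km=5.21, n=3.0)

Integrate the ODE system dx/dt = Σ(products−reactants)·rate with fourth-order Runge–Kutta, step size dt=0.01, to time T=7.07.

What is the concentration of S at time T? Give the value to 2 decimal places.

RK4 with dt=0.01: 707 steps to T=7.07. Trajectory (selected grid times):
t=0.00: M=13.48 R=16.75 C=43.36 S=11.95 P=44.32
t=0.79: M=16.41 R=17.00 C=43.20 S=10.70 P=46.50
t=1.57: M=19.21 R=17.26 C=43.01 S=9.54 P=48.64
t=2.36: M=21.95 R=17.52 C=42.77 S=8.44 P=50.82
t=3.14: M=24.57 R=17.77 C=42.49 S=7.46 P=52.96
t=3.93: M=27.15 R=18.02 C=42.13 S=6.56 P=55.13
t=4.71: M=29.64 R=18.27 C=41.71 S=5.79 P=57.26
t=5.50: M=32.09 R=18.51 C=41.19 S=5.13 P=59.42
t=6.28: M=34.46 R=18.74 C=40.59 S=4.57 P=61.55
t=7.07: M=36.81 R=18.96 C=39.92 S=4.11 P=63.70
Read off S at T=7.07: 4.11

S at T = 4.11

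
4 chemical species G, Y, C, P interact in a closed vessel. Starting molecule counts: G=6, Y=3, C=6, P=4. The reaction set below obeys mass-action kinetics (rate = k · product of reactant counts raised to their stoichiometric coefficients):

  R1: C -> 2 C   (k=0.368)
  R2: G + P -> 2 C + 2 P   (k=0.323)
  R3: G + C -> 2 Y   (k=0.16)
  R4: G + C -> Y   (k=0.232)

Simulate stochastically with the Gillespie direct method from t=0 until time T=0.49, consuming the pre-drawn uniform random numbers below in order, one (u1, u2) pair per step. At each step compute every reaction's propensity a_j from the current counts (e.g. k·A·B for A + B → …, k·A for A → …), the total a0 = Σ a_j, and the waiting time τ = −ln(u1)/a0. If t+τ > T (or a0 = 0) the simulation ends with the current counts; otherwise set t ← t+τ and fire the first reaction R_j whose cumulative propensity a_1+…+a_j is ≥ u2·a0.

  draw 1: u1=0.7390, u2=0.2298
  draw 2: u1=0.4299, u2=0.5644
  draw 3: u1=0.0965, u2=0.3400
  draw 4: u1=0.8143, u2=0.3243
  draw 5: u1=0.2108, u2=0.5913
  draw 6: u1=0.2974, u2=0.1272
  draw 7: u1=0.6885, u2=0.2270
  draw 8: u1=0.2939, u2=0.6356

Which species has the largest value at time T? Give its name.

t=0.000: G=6 Y=3 C=6 P=4
Draw 1: a1=2.208, a2=7.752, a3=5.760, a4=8.352, a0=24.072; τ=−ln(0.7390)/24.072=0.013 → t=0.013; u2·a0=0.2298·24.072=5.532; a1=2.208 < 5.532 ≤ a1+a2=9.960 → R2 fires; G=5 Y=3 C=8 P=5
Draw 2: a1=2.944, a2=8.075, a3=6.400, a4=9.280, a0=26.699; τ=−ln(0.4299)/26.699=0.032 → t=0.044; u2·a0=0.5644·26.699=15.069; a1+a2=11.019 < 15.069 ≤ a1+…+a3=17.419 → R3 fires; G=4 Y=5 C=7 P=5
Draw 3: a1=2.576, a2=6.460, a3=4.480, a4=6.496, a0=20.012; τ=−ln(0.0965)/20.012=0.117 → t=0.161; u2·a0=0.3400·20.012=6.804; a1=2.576 < 6.804 ≤ a1+a2=9.036 → R2 fires; G=3 Y=5 C=9 P=6
Draw 4: a1=3.312, a2=5.814, a3=4.320, a4=6.264, a0=19.710; τ=−ln(0.8143)/19.710=0.010 → t=0.171; u2·a0=0.3243·19.710=6.392; a1=3.312 < 6.392 ≤ a1+a2=9.126 → R2 fires; G=2 Y=5 C=11 P=7
Draw 5: a1=4.048, a2=4.522, a3=3.520, a4=5.104, a0=17.194; τ=−ln(0.2108)/17.194=0.091 → t=0.262; u2·a0=0.5913·17.194=10.167; a1+a2=8.570 < 10.167 ≤ a1+…+a3=12.090 → R3 fires; G=1 Y=7 C=10 P=7
Draw 6: a1=3.680, a2=2.261, a3=1.600, a4=2.320, a0=9.861; τ=−ln(0.2974)/9.861=0.123 → t=0.385; u2·a0=0.1272·9.861=1.254 ≤ a1=3.680 → R1 fires; G=1 Y=7 C=11 P=7
Draw 7: a1=4.048, a2=2.261, a3=1.760, a4=2.552, a0=10.621; τ=−ln(0.6885)/10.621=0.035 → t=0.420; u2·a0=0.2270·10.621=2.411 ≤ a1=4.048 → R1 fires; G=1 Y=7 C=12 P=7
Draw 8: a1=4.416, a2=2.261, a3=1.920, a4=2.784, a0=11.381; τ=−ln(0.2939)/11.381=0.108 → t=0.528 > T=0.49: stop.
At T=0.49: G=1 Y=7 C=12 P=7; the largest is C.

Dominant species at T: C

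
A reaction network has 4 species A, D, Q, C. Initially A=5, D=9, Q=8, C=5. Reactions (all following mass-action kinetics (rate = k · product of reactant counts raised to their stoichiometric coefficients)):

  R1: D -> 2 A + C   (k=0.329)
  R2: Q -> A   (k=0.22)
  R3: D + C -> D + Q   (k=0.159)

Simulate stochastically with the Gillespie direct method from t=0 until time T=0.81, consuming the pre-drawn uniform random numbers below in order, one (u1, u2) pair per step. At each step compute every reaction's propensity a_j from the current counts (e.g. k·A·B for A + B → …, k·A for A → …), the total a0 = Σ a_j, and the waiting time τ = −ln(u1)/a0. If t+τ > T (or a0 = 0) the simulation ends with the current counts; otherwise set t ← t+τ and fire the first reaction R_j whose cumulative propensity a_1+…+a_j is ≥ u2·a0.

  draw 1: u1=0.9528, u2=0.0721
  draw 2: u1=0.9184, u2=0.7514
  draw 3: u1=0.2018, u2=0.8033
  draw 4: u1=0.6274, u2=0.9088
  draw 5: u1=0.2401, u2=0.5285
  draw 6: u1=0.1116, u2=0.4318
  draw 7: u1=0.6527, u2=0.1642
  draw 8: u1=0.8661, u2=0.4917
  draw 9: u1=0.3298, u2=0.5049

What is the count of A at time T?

A at T = 11

t=0.000: A=5 D=9 Q=8 C=5
Draw 1: a1=2.961, a2=1.760, a3=7.155, a0=11.876; τ=−ln(0.9528)/11.876=0.004 → t=0.004; u2·a0=0.0721·11.876=0.856 ≤ a1=2.961 → R1 fires; A=7 D=8 Q=8 C=6
Draw 2: a1=2.632, a2=1.760, a3=7.632, a0=12.024; τ=−ln(0.9184)/12.024=0.007 → t=0.011; u2·a0=0.7514·12.024=9.035; a1+a2=4.392 < 9.035 ≤ a1+…+a3=12.024 → R3 fires; A=7 D=8 Q=9 C=5
Draw 3: a1=2.632, a2=1.980, a3=6.360, a0=10.972; τ=−ln(0.2018)/10.972=0.146 → t=0.157; u2·a0=0.8033·10.972=8.814; a1+a2=4.612 < 8.814 ≤ a1+…+a3=10.972 → R3 fires; A=7 D=8 Q=10 C=4
Draw 4: a1=2.632, a2=2.200, a3=5.088, a0=9.920; τ=−ln(0.6274)/9.920=0.047 → t=0.204; u2·a0=0.9088·9.920=9.015; a1+a2=4.832 < 9.015 ≤ a1+…+a3=9.920 → R3 fires; A=7 D=8 Q=11 C=3
Draw 5: a1=2.632, a2=2.420, a3=3.816, a0=8.868; τ=−ln(0.2401)/8.868=0.161 → t=0.365; u2·a0=0.5285·8.868=4.687; a1=2.632 < 4.687 ≤ a1+a2=5.052 → R2 fires; A=8 D=8 Q=10 C=3
Draw 6: a1=2.632, a2=2.200, a3=3.816, a0=8.648; τ=−ln(0.1116)/8.648=0.254 → t=0.618; u2·a0=0.4318·8.648=3.734; a1=2.632 < 3.734 ≤ a1+a2=4.832 → R2 fires; A=9 D=8 Q=9 C=3
Draw 7: a1=2.632, a2=1.980, a3=3.816, a0=8.428; τ=−ln(0.6527)/8.428=0.051 → t=0.669; u2·a0=0.1642·8.428=1.384 ≤ a1=2.632 → R1 fires; A=11 D=7 Q=9 C=4
Draw 8: a1=2.303, a2=1.980, a3=4.452, a0=8.735; τ=−ln(0.8661)/8.735=0.016 → t=0.686; u2·a0=0.4917·8.735=4.295; a1+a2=4.283 < 4.295 ≤ a1+…+a3=8.735 → R3 fires; A=11 D=7 Q=10 C=3
Draw 9: a1=2.303, a2=2.200, a3=3.339, a0=7.842; τ=−ln(0.3298)/7.842=0.141 → t=0.827 > T=0.81: stop.
Read off A at T=0.81: 11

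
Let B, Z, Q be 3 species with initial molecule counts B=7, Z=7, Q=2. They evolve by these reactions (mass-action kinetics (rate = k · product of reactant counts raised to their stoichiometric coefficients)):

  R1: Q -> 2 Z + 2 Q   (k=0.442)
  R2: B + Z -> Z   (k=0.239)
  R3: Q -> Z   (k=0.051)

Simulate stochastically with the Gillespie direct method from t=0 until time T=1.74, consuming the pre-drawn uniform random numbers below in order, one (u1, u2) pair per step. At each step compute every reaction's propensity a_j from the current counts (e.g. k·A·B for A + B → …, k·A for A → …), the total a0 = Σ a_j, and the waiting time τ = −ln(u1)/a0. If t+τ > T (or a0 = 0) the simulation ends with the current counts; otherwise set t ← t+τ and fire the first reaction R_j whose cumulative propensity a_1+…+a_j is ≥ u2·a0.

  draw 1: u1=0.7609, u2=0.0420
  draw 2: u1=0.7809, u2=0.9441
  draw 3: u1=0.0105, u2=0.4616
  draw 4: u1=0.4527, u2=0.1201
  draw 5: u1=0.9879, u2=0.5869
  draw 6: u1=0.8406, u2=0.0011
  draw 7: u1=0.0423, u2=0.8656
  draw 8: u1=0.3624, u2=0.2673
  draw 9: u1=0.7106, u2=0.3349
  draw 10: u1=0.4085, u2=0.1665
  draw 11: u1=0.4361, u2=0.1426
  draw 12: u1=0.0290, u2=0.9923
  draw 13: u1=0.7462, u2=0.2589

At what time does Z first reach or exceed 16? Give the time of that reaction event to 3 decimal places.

Threshold first reached at t = 1.264

t=0.000: B=7 Z=7 Q=2
Draw 1: a1=0.884, a2=11.711, a3=0.102, a0=12.697; τ=−ln(0.7609)/12.697=0.022 → t=0.022; u2·a0=0.0420·12.697=0.533 ≤ a1=0.884 → R1 fires; B=7 Z=9 Q=3
Draw 2: a1=1.326, a2=15.057, a3=0.153, a0=16.536; τ=−ln(0.7809)/16.536=0.015 → t=0.036; u2·a0=0.9441·16.536=15.612; a1=1.326 < 15.612 ≤ a1+a2=16.383 → R2 fires; B=6 Z=9 Q=3
Draw 3: a1=1.326, a2=12.906, a3=0.153, a0=14.385; τ=−ln(0.0105)/14.385=0.317 → t=0.353; u2·a0=0.4616·14.385=6.640; a1=1.326 < 6.640 ≤ a1+a2=14.232 → R2 fires; B=5 Z=9 Q=3
Draw 4: a1=1.326, a2=10.755, a3=0.153, a0=12.234; τ=−ln(0.4527)/12.234=0.065 → t=0.418; u2·a0=0.1201·12.234=1.469; a1=1.326 < 1.469 ≤ a1+a2=12.081 → R2 fires; B=4 Z=9 Q=3
Draw 5: a1=1.326, a2=8.604, a3=0.153, a0=10.083; τ=−ln(0.9879)/10.083=0.001 → t=0.419; u2·a0=0.5869·10.083=5.918; a1=1.326 < 5.918 ≤ a1+a2=9.930 → R2 fires; B=3 Z=9 Q=3
Draw 6: a1=1.326, a2=6.453, a3=0.153, a0=7.932; τ=−ln(0.8406)/7.932=0.022 → t=0.441; u2·a0=0.0011·7.932=0.009 ≤ a1=1.326 → R1 fires; B=3 Z=11 Q=4
Draw 7: a1=1.768, a2=7.887, a3=0.204, a0=9.859; τ=−ln(0.0423)/9.859=0.321 → t=0.762; u2·a0=0.8656·9.859=8.534; a1=1.768 < 8.534 ≤ a1+a2=9.655 → R2 fires; B=2 Z=11 Q=4
Draw 8: a1=1.768, a2=5.258, a3=0.204, a0=7.230; τ=−ln(0.3624)/7.230=0.140 → t=0.902; u2·a0=0.2673·7.230=1.933; a1=1.768 < 1.933 ≤ a1+a2=7.026 → R2 fires; B=1 Z=11 Q=4
Draw 9: a1=1.768, a2=2.629, a3=0.204, a0=4.601; τ=−ln(0.7106)/4.601=0.074 → t=0.977; u2·a0=0.3349·4.601=1.541 ≤ a1=1.768 → R1 fires; B=1 Z=13 Q=5
Draw 10: a1=2.210, a2=3.107, a3=0.255, a0=5.572; τ=−ln(0.4085)/5.572=0.161 → t=1.137; u2·a0=0.1665·5.572=0.928 ≤ a1=2.210 → R1 fires; B=1 Z=15 Q=6
Draw 11: a1=2.652, a2=3.585, a3=0.306, a0=6.543; τ=−ln(0.4361)/6.543=0.127 → t=1.264; u2·a0=0.1426·6.543=0.933 ≤ a1=2.652 → R1 fires; B=1 Z=17 Q=7
Draw 12: a1=3.094, a2=4.063, a3=0.357, a0=7.514; τ=−ln(0.0290)/7.514=0.471 → t=1.735; u2·a0=0.9923·7.514=7.456; a1+a2=7.157 < 7.456 ≤ a1+…+a3=7.514 → R3 fires; B=1 Z=18 Q=6
Draw 13: a1=2.652, a2=4.302, a3=0.306, a0=7.260; τ=−ln(0.7462)/7.260=0.040 → t=1.776 > T=1.74: stop.
Z first becomes ≥ 16 when it reaches 17 at the event at t=1.264.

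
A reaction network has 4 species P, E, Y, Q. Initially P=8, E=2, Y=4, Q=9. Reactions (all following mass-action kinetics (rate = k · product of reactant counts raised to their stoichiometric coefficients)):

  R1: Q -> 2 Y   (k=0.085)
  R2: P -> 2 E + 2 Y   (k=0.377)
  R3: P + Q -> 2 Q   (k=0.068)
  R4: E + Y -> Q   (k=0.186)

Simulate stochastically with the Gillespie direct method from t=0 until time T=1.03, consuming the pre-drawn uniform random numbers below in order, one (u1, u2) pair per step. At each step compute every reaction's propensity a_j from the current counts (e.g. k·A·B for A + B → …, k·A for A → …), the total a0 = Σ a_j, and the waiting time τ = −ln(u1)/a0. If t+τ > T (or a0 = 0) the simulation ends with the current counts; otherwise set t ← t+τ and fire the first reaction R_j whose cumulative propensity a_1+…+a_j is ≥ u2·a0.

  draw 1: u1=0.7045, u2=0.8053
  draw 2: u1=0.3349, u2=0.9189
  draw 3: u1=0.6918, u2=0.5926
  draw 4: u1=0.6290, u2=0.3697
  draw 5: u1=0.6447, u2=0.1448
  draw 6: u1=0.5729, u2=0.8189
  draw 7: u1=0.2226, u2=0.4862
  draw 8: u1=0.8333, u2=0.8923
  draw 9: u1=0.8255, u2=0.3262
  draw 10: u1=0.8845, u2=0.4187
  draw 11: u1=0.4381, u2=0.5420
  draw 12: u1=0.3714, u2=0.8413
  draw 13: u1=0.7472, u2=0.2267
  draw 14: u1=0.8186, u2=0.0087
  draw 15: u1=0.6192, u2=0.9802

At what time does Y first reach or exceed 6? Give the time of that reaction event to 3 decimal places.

t=0.000: P=8 E=2 Y=4 Q=9
Draw 1: a1=0.765, a2=3.016, a3=4.896, a4=1.488, a0=10.165; τ=−ln(0.7045)/10.165=0.034 → t=0.034; u2·a0=0.8053·10.165=8.186; a1+a2=3.781 < 8.186 ≤ a1+…+a3=8.677 → R3 fires; P=7 E=2 Y=4 Q=10
Draw 2: a1=0.850, a2=2.639, a3=4.760, a4=1.488, a0=9.737; τ=−ln(0.3349)/9.737=0.112 → t=0.147; u2·a0=0.9189·9.737=8.947; a1+…+a3=8.249 < 8.947 ≤ a1+…+a4=9.737 → R4 fires; P=7 E=1 Y=3 Q=11
Draw 3: a1=0.935, a2=2.639, a3=5.236, a4=0.558, a0=9.368; τ=−ln(0.6918)/9.368=0.039 → t=0.186; u2·a0=0.5926·9.368=5.551; a1+a2=3.574 < 5.551 ≤ a1+…+a3=8.810 → R3 fires; P=6 E=1 Y=3 Q=12
Draw 4: a1=1.020, a2=2.262, a3=4.896, a4=0.558, a0=8.736; τ=−ln(0.6290)/8.736=0.053 → t=0.239; u2·a0=0.3697·8.736=3.230; a1=1.020 < 3.230 ≤ a1+a2=3.282 → R2 fires; P=5 E=3 Y=5 Q=12
Draw 5: a1=1.020, a2=1.885, a3=4.080, a4=2.790, a0=9.775; τ=−ln(0.6447)/9.775=0.045 → t=0.284; u2·a0=0.1448·9.775=1.415; a1=1.020 < 1.415 ≤ a1+a2=2.905 → R2 fires; P=4 E=5 Y=7 Q=12
Draw 6: a1=1.020, a2=1.508, a3=3.264, a4=6.510, a0=12.302; τ=−ln(0.5729)/12.302=0.045 → t=0.329; u2·a0=0.8189·12.302=10.074; a1+…+a3=5.792 < 10.074 ≤ a1+…+a4=12.302 → R4 fires; P=4 E=4 Y=6 Q=13
Draw 7: a1=1.105, a2=1.508, a3=3.536, a4=4.464, a0=10.613; τ=−ln(0.2226)/10.613=0.142 → t=0.471; u2·a0=0.4862·10.613=5.160; a1+a2=2.613 < 5.160 ≤ a1+…+a3=6.149 → R3 fires; P=3 E=4 Y=6 Q=14
Draw 8: a1=1.190, a2=1.131, a3=2.856, a4=4.464, a0=9.641; τ=−ln(0.8333)/9.641=0.019 → t=0.490; u2·a0=0.8923·9.641=8.603; a1+…+a3=5.177 < 8.603 ≤ a1+…+a4=9.641 → R4 fires; P=3 E=3 Y=5 Q=15
Draw 9: a1=1.275, a2=1.131, a3=3.060, a4=2.790, a0=8.256; τ=−ln(0.8255)/8.256=0.023 → t=0.513; u2·a0=0.3262·8.256=2.693; a1+a2=2.406 < 2.693 ≤ a1+…+a3=5.466 → R3 fires; P=2 E=3 Y=5 Q=16
Draw 10: a1=1.360, a2=0.754, a3=2.176, a4=2.790, a0=7.080; τ=−ln(0.8845)/7.080=0.017 → t=0.530; u2·a0=0.4187·7.080=2.964; a1+a2=2.114 < 2.964 ≤ a1+…+a3=4.290 → R3 fires; P=1 E=3 Y=5 Q=17
Draw 11: a1=1.445, a2=0.377, a3=1.156, a4=2.790, a0=5.768; τ=−ln(0.4381)/5.768=0.143 → t=0.674; u2·a0=0.5420·5.768=3.126; a1+…+a3=2.978 < 3.126 ≤ a1+…+a4=5.768 → R4 fires; P=1 E=2 Y=4 Q=18
Draw 12: a1=1.530, a2=0.377, a3=1.224, a4=1.488, a0=4.619; τ=−ln(0.3714)/4.619=0.214 → t=0.888; u2·a0=0.8413·4.619=3.886; a1+…+a3=3.131 < 3.886 ≤ a1+…+a4=4.619 → R4 fires; P=1 E=1 Y=3 Q=19
Draw 13: a1=1.615, a2=0.377, a3=1.292, a4=0.558, a0=3.842; τ=−ln(0.7472)/3.842=0.076 → t=0.964; u2·a0=0.2267·3.842=0.871 ≤ a1=1.615 → R1 fires; P=1 E=1 Y=5 Q=18
Draw 14: a1=1.530, a2=0.377, a3=1.224, a4=0.930, a0=4.061; τ=−ln(0.8186)/4.061=0.049 → t=1.013; u2·a0=0.0087·4.061=0.035 ≤ a1=1.530 → R1 fires; P=1 E=1 Y=7 Q=17
Draw 15: a1=1.445, a2=0.377, a3=1.156, a4=1.302, a0=4.280; τ=−ln(0.6192)/4.280=0.112 → t=1.125 > T=1.03: stop.
Y first becomes ≥ 6 when it reaches 7 at the event at t=0.284.

Threshold first reached at t = 0.284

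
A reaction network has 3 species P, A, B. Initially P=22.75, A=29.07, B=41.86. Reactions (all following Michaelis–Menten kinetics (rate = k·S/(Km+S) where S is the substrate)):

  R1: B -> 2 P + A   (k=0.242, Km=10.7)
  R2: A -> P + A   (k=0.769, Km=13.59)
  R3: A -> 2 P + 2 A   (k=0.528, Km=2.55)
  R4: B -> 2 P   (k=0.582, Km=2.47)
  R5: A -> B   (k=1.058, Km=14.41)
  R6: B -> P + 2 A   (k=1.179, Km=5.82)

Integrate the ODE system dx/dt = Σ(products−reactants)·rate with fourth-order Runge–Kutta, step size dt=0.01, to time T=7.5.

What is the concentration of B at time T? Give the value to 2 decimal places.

B at T = 34.36

RK4 with dt=0.01: 750 steps to T=7.5. Trajectory (selected grid times):
t=0.00: P=22.75 A=29.07 B=41.86
t=0.83: P=26.09 A=30.76 B=40.98
t=1.67: P=29.47 A=32.45 B=40.10
t=2.50: P=32.81 A=34.11 B=39.25
t=3.33: P=36.16 A=35.76 B=38.41
t=4.17: P=39.56 A=37.41 B=37.57
t=5.00: P=42.91 A=39.03 B=36.75
t=5.83: P=46.27 A=40.64 B=35.95
t=6.67: P=49.67 A=42.26 B=35.14
t=7.50: P=53.03 A=43.84 B=34.36
Read off B at T=7.5: 34.36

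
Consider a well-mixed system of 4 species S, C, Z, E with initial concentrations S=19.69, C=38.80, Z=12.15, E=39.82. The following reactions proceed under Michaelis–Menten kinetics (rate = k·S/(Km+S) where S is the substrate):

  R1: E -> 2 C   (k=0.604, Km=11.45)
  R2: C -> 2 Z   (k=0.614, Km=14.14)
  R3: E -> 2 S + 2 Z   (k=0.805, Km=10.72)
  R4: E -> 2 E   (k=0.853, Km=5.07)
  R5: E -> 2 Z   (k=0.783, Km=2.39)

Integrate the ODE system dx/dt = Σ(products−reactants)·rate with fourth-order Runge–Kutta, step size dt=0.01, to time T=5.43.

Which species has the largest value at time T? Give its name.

Dominant species at T: C

RK4 with dt=0.01: 543 steps to T=5.43. Trajectory (selected grid times):
t=0.00: S=19.69 C=38.80 Z=12.15 E=39.82
t=0.60: S=20.45 C=39.09 Z=14.34 E=39.17
t=1.21: S=21.22 C=39.39 Z=16.56 E=38.51
t=1.81: S=21.97 C=39.67 Z=18.74 E=37.86
t=2.41: S=22.73 C=39.96 Z=20.92 E=37.22
t=3.02: S=23.49 C=40.24 Z=23.13 E=36.57
t=3.62: S=24.23 C=40.52 Z=25.30 E=35.93
t=4.22: S=24.97 C=40.79 Z=27.47 E=35.29
t=4.83: S=25.73 C=41.07 Z=29.67 E=34.64
t=5.43: S=26.46 C=41.34 Z=31.84 E=34.01
At T=5.43: S=26.46 C=41.34 Z=31.84 E=34.01; the largest is C.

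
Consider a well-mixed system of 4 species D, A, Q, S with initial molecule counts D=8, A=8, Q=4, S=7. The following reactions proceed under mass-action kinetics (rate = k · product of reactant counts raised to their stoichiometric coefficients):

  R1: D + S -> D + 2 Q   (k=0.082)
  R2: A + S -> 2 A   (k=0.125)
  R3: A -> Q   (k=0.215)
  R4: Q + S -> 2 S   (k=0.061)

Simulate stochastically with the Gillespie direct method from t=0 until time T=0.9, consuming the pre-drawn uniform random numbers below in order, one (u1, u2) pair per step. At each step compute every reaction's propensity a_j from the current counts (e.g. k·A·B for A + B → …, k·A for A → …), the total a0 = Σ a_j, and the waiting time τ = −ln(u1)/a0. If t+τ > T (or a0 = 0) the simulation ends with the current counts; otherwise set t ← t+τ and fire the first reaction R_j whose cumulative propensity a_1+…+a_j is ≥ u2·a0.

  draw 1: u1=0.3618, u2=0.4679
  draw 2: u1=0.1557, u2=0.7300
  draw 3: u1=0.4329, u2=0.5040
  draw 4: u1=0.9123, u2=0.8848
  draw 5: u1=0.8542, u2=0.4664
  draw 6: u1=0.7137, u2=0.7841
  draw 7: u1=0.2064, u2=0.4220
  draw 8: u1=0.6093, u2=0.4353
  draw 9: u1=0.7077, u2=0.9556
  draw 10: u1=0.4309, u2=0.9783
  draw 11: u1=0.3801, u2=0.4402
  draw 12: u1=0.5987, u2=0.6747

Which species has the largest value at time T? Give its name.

Dominant species at T: A

t=0.000: D=8 A=8 Q=4 S=7
Draw 1: a1=4.592, a2=7.000, a3=1.720, a4=1.708, a0=15.020; τ=−ln(0.3618)/15.020=0.068 → t=0.068; u2·a0=0.4679·15.020=7.028; a1=4.592 < 7.028 ≤ a1+a2=11.592 → R2 fires; D=8 A=9 Q=4 S=6
Draw 2: a1=3.936, a2=6.750, a3=1.935, a4=1.464, a0=14.085; τ=−ln(0.1557)/14.085=0.132 → t=0.200; u2·a0=0.7300·14.085=10.282; a1=3.936 < 10.282 ≤ a1+a2=10.686 → R2 fires; D=8 A=10 Q=4 S=5
Draw 3: a1=3.280, a2=6.250, a3=2.150, a4=1.220, a0=12.900; τ=−ln(0.4329)/12.900=0.065 → t=0.265; u2·a0=0.5040·12.900=6.502; a1=3.280 < 6.502 ≤ a1+a2=9.530 → R2 fires; D=8 A=11 Q=4 S=4
Draw 4: a1=2.624, a2=5.500, a3=2.365, a4=0.976, a0=11.465; τ=−ln(0.9123)/11.465=0.008 → t=0.273; u2·a0=0.8848·11.465=10.144; a1+a2=8.124 < 10.144 ≤ a1+…+a3=10.489 → R3 fires; D=8 A=10 Q=5 S=4
Draw 5: a1=2.624, a2=5.000, a3=2.150, a4=1.220, a0=10.994; τ=−ln(0.8542)/10.994=0.014 → t=0.287; u2·a0=0.4664·10.994=5.128; a1=2.624 < 5.128 ≤ a1+a2=7.624 → R2 fires; D=8 A=11 Q=5 S=3
Draw 6: a1=1.968, a2=4.125, a3=2.365, a4=0.915, a0=9.373; τ=−ln(0.7137)/9.373=0.036 → t=0.323; u2·a0=0.7841·9.373=7.349; a1+a2=6.093 < 7.349 ≤ a1+…+a3=8.458 → R3 fires; D=8 A=10 Q=6 S=3
Draw 7: a1=1.968, a2=3.750, a3=2.150, a4=1.098, a0=8.966; τ=−ln(0.2064)/8.966=0.176 → t=0.499; u2·a0=0.4220·8.966=3.784; a1=1.968 < 3.784 ≤ a1+a2=5.718 → R2 fires; D=8 A=11 Q=6 S=2
Draw 8: a1=1.312, a2=2.750, a3=2.365, a4=0.732, a0=7.159; τ=−ln(0.6093)/7.159=0.069 → t=0.568; u2·a0=0.4353·7.159=3.116; a1=1.312 < 3.116 ≤ a1+a2=4.062 → R2 fires; D=8 A=12 Q=6 S=1
Draw 9: a1=0.656, a2=1.500, a3=2.580, a4=0.366, a0=5.102; τ=−ln(0.7077)/5.102=0.068 → t=0.636; u2·a0=0.9556·5.102=4.875; a1+…+a3=4.736 < 4.875 ≤ a1+…+a4=5.102 → R4 fires; D=8 A=12 Q=5 S=2
Draw 10: a1=1.312, a2=3.000, a3=2.580, a4=0.610, a0=7.502; τ=−ln(0.4309)/7.502=0.112 → t=0.748; u2·a0=0.9783·7.502=7.339; a1+…+a3=6.892 < 7.339 ≤ a1+…+a4=7.502 → R4 fires; D=8 A=12 Q=4 S=3
Draw 11: a1=1.968, a2=4.500, a3=2.580, a4=0.732, a0=9.780; τ=−ln(0.3801)/9.780=0.099 → t=0.847; u2·a0=0.4402·9.780=4.305; a1=1.968 < 4.305 ≤ a1+a2=6.468 → R2 fires; D=8 A=13 Q=4 S=2
Draw 12: a1=1.312, a2=3.250, a3=2.795, a4=0.488, a0=7.845; τ=−ln(0.5987)/7.845=0.065 → t=0.912 > T=0.9: stop.
At T=0.9: D=8 A=13 Q=4 S=2; the largest is A.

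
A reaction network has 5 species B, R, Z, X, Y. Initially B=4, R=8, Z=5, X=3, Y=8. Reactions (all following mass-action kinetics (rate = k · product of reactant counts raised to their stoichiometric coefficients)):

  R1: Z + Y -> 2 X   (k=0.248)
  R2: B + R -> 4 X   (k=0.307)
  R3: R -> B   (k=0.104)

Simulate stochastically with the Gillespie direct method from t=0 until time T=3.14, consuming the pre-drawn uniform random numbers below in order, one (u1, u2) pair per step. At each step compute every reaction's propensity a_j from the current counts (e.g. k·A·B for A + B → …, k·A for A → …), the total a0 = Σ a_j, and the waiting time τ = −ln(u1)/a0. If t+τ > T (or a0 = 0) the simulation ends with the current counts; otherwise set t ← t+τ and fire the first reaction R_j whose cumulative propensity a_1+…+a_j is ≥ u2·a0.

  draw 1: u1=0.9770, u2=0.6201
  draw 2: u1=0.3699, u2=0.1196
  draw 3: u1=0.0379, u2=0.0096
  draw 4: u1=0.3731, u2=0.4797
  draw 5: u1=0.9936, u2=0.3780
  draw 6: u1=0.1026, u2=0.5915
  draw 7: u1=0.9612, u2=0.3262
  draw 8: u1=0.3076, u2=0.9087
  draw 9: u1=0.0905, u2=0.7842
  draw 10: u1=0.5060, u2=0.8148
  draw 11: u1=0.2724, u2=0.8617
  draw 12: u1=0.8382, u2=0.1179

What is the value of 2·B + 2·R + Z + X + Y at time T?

Check how each reaction changes W = 2·B + 2·R + Z + X + Y (weight of products minus weight of reactants):
R1: Z + Y -> 2 X: (1·2) − (1·1 + 1·1) = 2 − 2 = 0
R2: B + R -> 4 X: (1·4) − (2·1 + 2·1) = 4 − 4 = 0
R3: R -> B: (2·1) − (2·1) = 2 − 2 = 0
Every reaction leaves W unchanged, so W is conserved and no simulation is needed: W(T) = W(0) = 2·4 + 2·8 + 5 + 3 + 8 = 40

Value at T = 40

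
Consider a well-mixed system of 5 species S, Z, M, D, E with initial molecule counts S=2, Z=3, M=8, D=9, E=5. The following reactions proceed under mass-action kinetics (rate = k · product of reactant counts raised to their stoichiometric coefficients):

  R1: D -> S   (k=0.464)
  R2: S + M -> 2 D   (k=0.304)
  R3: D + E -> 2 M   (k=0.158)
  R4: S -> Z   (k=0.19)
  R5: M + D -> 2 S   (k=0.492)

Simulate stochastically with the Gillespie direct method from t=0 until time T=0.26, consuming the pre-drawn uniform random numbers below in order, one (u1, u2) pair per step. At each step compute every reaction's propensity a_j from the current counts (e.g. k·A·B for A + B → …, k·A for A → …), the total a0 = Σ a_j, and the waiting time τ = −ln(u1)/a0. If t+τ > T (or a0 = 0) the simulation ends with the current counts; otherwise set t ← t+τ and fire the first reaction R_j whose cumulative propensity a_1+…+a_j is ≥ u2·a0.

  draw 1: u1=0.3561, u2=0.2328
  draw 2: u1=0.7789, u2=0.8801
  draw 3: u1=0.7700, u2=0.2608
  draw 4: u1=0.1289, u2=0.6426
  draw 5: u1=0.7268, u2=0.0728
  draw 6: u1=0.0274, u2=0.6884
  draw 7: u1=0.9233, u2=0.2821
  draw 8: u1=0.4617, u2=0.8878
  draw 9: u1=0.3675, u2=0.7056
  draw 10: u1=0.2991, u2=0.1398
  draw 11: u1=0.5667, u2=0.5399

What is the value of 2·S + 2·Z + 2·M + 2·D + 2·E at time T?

Value at T = 54

Check how each reaction changes W = 2·S + 2·Z + 2·M + 2·D + 2·E (weight of products minus weight of reactants):
R1: D -> S: (2·1) − (2·1) = 2 − 2 = 0
R2: S + M -> 2 D: (2·2) − (2·1 + 2·1) = 4 − 4 = 0
R3: D + E -> 2 M: (2·2) − (2·1 + 2·1) = 4 − 4 = 0
R4: S -> Z: (2·1) − (2·1) = 2 − 2 = 0
R5: M + D -> 2 S: (2·2) − (2·1 + 2·1) = 4 − 4 = 0
Every reaction leaves W unchanged, so W is conserved and no simulation is needed: W(T) = W(0) = 2·2 + 2·3 + 2·8 + 2·9 + 2·5 = 54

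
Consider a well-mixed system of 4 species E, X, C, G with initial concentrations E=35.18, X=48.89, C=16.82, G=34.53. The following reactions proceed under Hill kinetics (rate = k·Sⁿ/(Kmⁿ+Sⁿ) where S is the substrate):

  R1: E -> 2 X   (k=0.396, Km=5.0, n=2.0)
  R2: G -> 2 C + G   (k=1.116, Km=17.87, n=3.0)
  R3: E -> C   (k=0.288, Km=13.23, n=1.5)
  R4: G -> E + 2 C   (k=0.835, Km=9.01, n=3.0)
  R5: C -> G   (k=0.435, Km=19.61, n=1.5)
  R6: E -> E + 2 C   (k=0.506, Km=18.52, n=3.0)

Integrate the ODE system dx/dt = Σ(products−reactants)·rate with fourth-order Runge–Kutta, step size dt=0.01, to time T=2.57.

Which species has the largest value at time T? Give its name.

Dominant species at T: X

RK4 with dt=0.01: 257 steps to T=2.57. Trajectory (selected grid times):
t=0.00: E=35.18 X=48.89 C=16.82 G=34.53
t=0.29: E=35.24 X=49.12 C=18.13 G=34.35
t=0.57: E=35.29 X=49.33 C=19.39 G=34.18
t=0.86: E=35.35 X=49.56 C=20.69 G=34.01
t=1.14: E=35.41 X=49.78 C=21.95 G=33.84
t=1.43: E=35.46 X=50.00 C=23.24 G=33.67
t=1.71: E=35.52 X=50.22 C=24.49 G=33.51
t=2.00: E=35.57 X=50.44 C=25.77 G=33.35
t=2.28: E=35.63 X=50.66 C=27.01 G=33.20
t=2.57: E=35.69 X=50.89 C=28.29 G=33.04
At T=2.57: E=35.69 X=50.89 C=28.29 G=33.04; the largest is X.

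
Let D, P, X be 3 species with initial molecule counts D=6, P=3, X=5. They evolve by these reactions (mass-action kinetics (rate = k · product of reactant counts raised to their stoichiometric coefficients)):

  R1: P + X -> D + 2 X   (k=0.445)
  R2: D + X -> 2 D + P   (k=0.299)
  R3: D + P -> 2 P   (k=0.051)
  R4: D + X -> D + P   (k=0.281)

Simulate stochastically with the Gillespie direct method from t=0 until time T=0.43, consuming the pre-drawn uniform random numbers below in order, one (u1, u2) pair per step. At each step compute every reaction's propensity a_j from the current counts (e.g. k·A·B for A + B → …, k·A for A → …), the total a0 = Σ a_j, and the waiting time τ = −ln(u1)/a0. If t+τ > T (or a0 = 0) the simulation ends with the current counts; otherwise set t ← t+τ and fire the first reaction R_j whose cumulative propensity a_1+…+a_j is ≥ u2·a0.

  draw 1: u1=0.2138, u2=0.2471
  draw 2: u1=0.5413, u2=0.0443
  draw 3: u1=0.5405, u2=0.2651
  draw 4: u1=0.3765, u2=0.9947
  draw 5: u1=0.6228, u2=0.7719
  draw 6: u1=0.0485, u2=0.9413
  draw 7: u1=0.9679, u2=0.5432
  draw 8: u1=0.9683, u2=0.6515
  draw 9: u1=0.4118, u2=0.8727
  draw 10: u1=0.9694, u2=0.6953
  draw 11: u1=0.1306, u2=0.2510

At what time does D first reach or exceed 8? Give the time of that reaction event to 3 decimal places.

t=0.000: D=6 P=3 X=5
Draw 1: a1=6.675, a2=8.970, a3=0.918, a4=8.430, a0=24.993; τ=−ln(0.2138)/24.993=0.062 → t=0.062; u2·a0=0.2471·24.993=6.176 ≤ a1=6.675 → R1 fires; D=7 P=2 X=6
Draw 2: a1=5.340, a2=12.558, a3=0.714, a4=11.802, a0=30.414; τ=−ln(0.5413)/30.414=0.020 → t=0.082; u2·a0=0.0443·30.414=1.347 ≤ a1=5.340 → R1 fires; D=8 P=1 X=7
Draw 3: a1=3.115, a2=16.744, a3=0.408, a4=15.736, a0=36.003; τ=−ln(0.5405)/36.003=0.017 → t=0.099; u2·a0=0.2651·36.003=9.544; a1=3.115 < 9.544 ≤ a1+a2=19.859 → R2 fires; D=9 P=2 X=6
Draw 4: a1=5.340, a2=16.146, a3=0.918, a4=15.174, a0=37.578; τ=−ln(0.3765)/37.578=0.026 → t=0.125; u2·a0=0.9947·37.578=37.379; a1+…+a3=22.404 < 37.379 ≤ a1+…+a4=37.578 → R4 fires; D=9 P=3 X=5
Draw 5: a1=6.675, a2=13.455, a3=1.377, a4=12.645, a0=34.152; τ=−ln(0.6228)/34.152=0.014 → t=0.139; u2·a0=0.7719·34.152=26.362; a1+…+a3=21.507 < 26.362 ≤ a1+…+a4=34.152 → R4 fires; D=9 P=4 X=4
Draw 6: a1=7.120, a2=10.764, a3=1.836, a4=10.116, a0=29.836; τ=−ln(0.0485)/29.836=0.101 → t=0.240; u2·a0=0.9413·29.836=28.085; a1+…+a3=19.720 < 28.085 ≤ a1+…+a4=29.836 → R4 fires; D=9 P=5 X=3
Draw 7: a1=6.675, a2=8.073, a3=2.295, a4=7.587, a0=24.630; τ=−ln(0.9679)/24.630=0.001 → t=0.242; u2·a0=0.5432·24.630=13.379; a1=6.675 < 13.379 ≤ a1+a2=14.748 → R2 fires; D=10 P=6 X=2
Draw 8: a1=5.340, a2=5.980, a3=3.060, a4=5.620, a0=20.000; τ=−ln(0.9683)/20.000=0.002 → t=0.243; u2·a0=0.6515·20.000=13.030; a1+a2=11.320 < 13.030 ≤ a1+…+a3=14.380 → R3 fires; D=9 P=7 X=2
Draw 9: a1=6.230, a2=5.382, a3=3.213, a4=5.058, a0=19.883; τ=−ln(0.4118)/19.883=0.045 → t=0.288; u2·a0=0.8727·19.883=17.352; a1+…+a3=14.825 < 17.352 ≤ a1+…+a4=19.883 → R4 fires; D=9 P=8 X=1
Draw 10: a1=3.560, a2=2.691, a3=3.672, a4=2.529, a0=12.452; τ=−ln(0.9694)/12.452=0.002 → t=0.290; u2·a0=0.6953·12.452=8.658; a1+a2=6.251 < 8.658 ≤ a1+…+a3=9.923 → R3 fires; D=8 P=9 X=1
Draw 11: a1=4.005, a2=2.392, a3=3.672, a4=2.248, a0=12.317; τ=−ln(0.1306)/12.317=0.165 → t=0.456 > T=0.43: stop.
D first becomes ≥ 8 when it reaches 8 at the event at t=0.082.

Threshold first reached at t = 0.082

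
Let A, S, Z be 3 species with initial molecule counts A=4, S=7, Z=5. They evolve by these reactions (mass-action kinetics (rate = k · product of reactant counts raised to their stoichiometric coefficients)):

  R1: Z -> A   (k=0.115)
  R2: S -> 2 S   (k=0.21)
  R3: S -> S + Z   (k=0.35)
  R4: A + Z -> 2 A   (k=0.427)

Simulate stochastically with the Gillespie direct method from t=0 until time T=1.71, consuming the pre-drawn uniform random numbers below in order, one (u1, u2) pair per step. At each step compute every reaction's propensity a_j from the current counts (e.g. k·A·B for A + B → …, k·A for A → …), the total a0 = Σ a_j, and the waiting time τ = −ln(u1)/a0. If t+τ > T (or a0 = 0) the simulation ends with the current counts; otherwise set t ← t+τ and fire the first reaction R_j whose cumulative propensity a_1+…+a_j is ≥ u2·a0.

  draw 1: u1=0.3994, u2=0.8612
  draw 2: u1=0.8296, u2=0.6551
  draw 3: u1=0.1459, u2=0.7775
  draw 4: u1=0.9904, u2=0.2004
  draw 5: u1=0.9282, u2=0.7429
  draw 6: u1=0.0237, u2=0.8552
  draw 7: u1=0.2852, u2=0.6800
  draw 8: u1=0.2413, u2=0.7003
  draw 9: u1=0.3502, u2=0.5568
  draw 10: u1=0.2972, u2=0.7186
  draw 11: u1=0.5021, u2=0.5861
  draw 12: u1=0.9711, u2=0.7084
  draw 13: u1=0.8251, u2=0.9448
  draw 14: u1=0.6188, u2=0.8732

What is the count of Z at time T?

Z at T = 0

t=0.000: A=4 S=7 Z=5
Draw 1: a1=0.575, a2=1.470, a3=2.450, a4=8.540, a0=13.035; τ=−ln(0.3994)/13.035=0.070 → t=0.070; u2·a0=0.8612·13.035=11.226; a1+…+a3=4.495 < 11.226 ≤ a1+…+a4=13.035 → R4 fires; A=5 S=7 Z=4
Draw 2: a1=0.460, a2=1.470, a3=2.450, a4=8.540, a0=12.920; τ=−ln(0.8296)/12.920=0.014 → t=0.085; u2·a0=0.6551·12.920=8.464; a1+…+a3=4.380 < 8.464 ≤ a1+…+a4=12.920 → R4 fires; A=6 S=7 Z=3
Draw 3: a1=0.345, a2=1.470, a3=2.450, a4=7.686, a0=11.951; τ=−ln(0.1459)/11.951=0.161 → t=0.246; u2·a0=0.7775·11.951=9.292; a1+…+a3=4.265 < 9.292 ≤ a1+…+a4=11.951 → R4 fires; A=7 S=7 Z=2
Draw 4: a1=0.230, a2=1.470, a3=2.450, a4=5.978, a0=10.128; τ=−ln(0.9904)/10.128=0.001 → t=0.247; u2·a0=0.2004·10.128=2.030; a1+a2=1.700 < 2.030 ≤ a1+…+a3=4.150 → R3 fires; A=7 S=7 Z=3
Draw 5: a1=0.345, a2=1.470, a3=2.450, a4=8.967, a0=13.232; τ=−ln(0.9282)/13.232=0.006 → t=0.253; u2·a0=0.7429·13.232=9.830; a1+…+a3=4.265 < 9.830 ≤ a1+…+a4=13.232 → R4 fires; A=8 S=7 Z=2
Draw 6: a1=0.230, a2=1.470, a3=2.450, a4=6.832, a0=10.982; τ=−ln(0.0237)/10.982=0.341 → t=0.593; u2·a0=0.8552·10.982=9.392; a1+…+a3=4.150 < 9.392 ≤ a1+…+a4=10.982 → R4 fires; A=9 S=7 Z=1
Draw 7: a1=0.115, a2=1.470, a3=2.450, a4=3.843, a0=7.878; τ=−ln(0.2852)/7.878=0.159 → t=0.753; u2·a0=0.6800·7.878=5.357; a1+…+a3=4.035 < 5.357 ≤ a1+…+a4=7.878 → R4 fires; A=10 S=7 Z=0
Draw 8: a1=0.000, a2=1.470, a3=2.450, a4=0.000, a0=3.920; τ=−ln(0.2413)/3.920=0.363 → t=1.115; u2·a0=0.7003·3.920=2.745; a1+a2=1.470 < 2.745 ≤ a1+…+a3=3.920 → R3 fires; A=10 S=7 Z=1
Draw 9: a1=0.115, a2=1.470, a3=2.450, a4=4.270, a0=8.305; τ=−ln(0.3502)/8.305=0.126 → t=1.242; u2·a0=0.5568·8.305=4.624; a1+…+a3=4.035 < 4.624 ≤ a1+…+a4=8.305 → R4 fires; A=11 S=7 Z=0
Draw 10: a1=0.000, a2=1.470, a3=2.450, a4=0.000, a0=3.920; τ=−ln(0.2972)/3.920=0.310 → t=1.551; u2·a0=0.7186·3.920=2.817; a1+a2=1.470 < 2.817 ≤ a1+…+a3=3.920 → R3 fires; A=11 S=7 Z=1
Draw 11: a1=0.115, a2=1.470, a3=2.450, a4=4.697, a0=8.732; τ=−ln(0.5021)/8.732=0.079 → t=1.630; u2·a0=0.5861·8.732=5.118; a1+…+a3=4.035 < 5.118 ≤ a1+…+a4=8.732 → R4 fires; A=12 S=7 Z=0
Draw 12: a1=0.000, a2=1.470, a3=2.450, a4=0.000, a0=3.920; τ=−ln(0.9711)/3.920=0.007 → t=1.637; u2·a0=0.7084·3.920=2.777; a1+a2=1.470 < 2.777 ≤ a1+…+a3=3.920 → R3 fires; A=12 S=7 Z=1
Draw 13: a1=0.115, a2=1.470, a3=2.450, a4=5.124, a0=9.159; τ=−ln(0.8251)/9.159=0.021 → t=1.658; u2·a0=0.9448·9.159=8.653; a1+…+a3=4.035 < 8.653 ≤ a1+…+a4=9.159 → R4 fires; A=13 S=7 Z=0
Draw 14: a1=0.000, a2=1.470, a3=2.450, a4=0.000, a0=3.920; τ=−ln(0.6188)/3.920=0.122 → t=1.781 > T=1.71: stop.
Read off Z at T=1.71: 0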